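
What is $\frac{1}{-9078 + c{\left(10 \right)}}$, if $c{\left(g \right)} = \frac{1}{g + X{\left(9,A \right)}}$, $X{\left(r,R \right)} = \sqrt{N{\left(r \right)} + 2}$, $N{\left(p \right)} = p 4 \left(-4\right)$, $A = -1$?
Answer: $\frac{- \sqrt{142} + 10 i}{- 90779 i + 9078 \sqrt{142}} \approx -0.00011016 + 5.9751 \cdot 10^{-10} i$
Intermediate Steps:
$N{\left(p \right)} = - 16 p$ ($N{\left(p \right)} = 4 p \left(-4\right) = - 16 p$)
$X{\left(r,R \right)} = \sqrt{2 - 16 r}$ ($X{\left(r,R \right)} = \sqrt{- 16 r + 2} = \sqrt{2 - 16 r}$)
$c{\left(g \right)} = \frac{1}{g + i \sqrt{142}}$ ($c{\left(g \right)} = \frac{1}{g + \sqrt{2 - 144}} = \frac{1}{g + \sqrt{-142}} = \frac{1}{g + i \sqrt{142}}$)
$\frac{1}{-9078 + c{\left(10 \right)}} = \frac{1}{-9078 + \frac{1}{10 + i \sqrt{142}}}$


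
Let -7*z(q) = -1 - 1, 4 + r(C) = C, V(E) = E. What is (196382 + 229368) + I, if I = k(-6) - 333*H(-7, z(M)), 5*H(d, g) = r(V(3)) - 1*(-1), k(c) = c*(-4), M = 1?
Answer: 425774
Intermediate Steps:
r(C) = -4 + C
k(c) = -4*c
z(q) = 2/7 (z(q) = -(-1 - 1)/7 = -⅐*(-2) = 2/7)
H(d, g) = 0 (H(d, g) = ((-4 + 3) - 1*(-1))/5 = (-1 + 1)/5 = (⅕)*0 = 0)
I = 24 (I = -4*(-6) - 333*0 = 24 + 0 = 24)
(196382 + 229368) + I = (196382 + 229368) + 24 = 425750 + 24 = 425774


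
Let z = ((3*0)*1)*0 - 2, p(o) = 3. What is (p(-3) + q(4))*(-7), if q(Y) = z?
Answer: -7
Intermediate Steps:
z = -2 (z = (0*1)*0 - 2 = 0*0 - 2 = 0 - 2 = -2)
q(Y) = -2
(p(-3) + q(4))*(-7) = (3 - 2)*(-7) = 1*(-7) = -7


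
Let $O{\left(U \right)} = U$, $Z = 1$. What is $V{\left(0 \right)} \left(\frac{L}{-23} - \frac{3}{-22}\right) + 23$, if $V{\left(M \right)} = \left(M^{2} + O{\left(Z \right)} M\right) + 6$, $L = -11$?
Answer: $\frac{6752}{253} \approx 26.688$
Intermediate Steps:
$V{\left(M \right)} = 6 + M + M^{2}$ ($V{\left(M \right)} = \left(M^{2} + 1 M\right) + 6 = \left(M^{2} + M\right) + 6 = \left(M + M^{2}\right) + 6 = 6 + M + M^{2}$)
$V{\left(0 \right)} \left(\frac{L}{-23} - \frac{3}{-22}\right) + 23 = \left(6 + 0 + 0^{2}\right) \left(- \frac{11}{-23} - \frac{3}{-22}\right) + 23 = \left(6 + 0 + 0\right) \left(\left(-11\right) \left(- \frac{1}{23}\right) - - \frac{3}{22}\right) + 23 = 6 \left(\frac{11}{23} + \frac{3}{22}\right) + 23 = 6 \cdot \frac{311}{506} + 23 = \frac{933}{253} + 23 = \frac{6752}{253}$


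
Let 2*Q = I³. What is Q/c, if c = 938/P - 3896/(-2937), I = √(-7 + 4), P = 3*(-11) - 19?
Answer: 114543*I*√3/1276157 ≈ 0.15546*I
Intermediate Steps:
P = -52 (P = -33 - 19 = -52)
I = I*√3 (I = √(-3) = I*√3 ≈ 1.732*I)
Q = -3*I*√3/2 (Q = (I*√3)³/2 = (-3*I*√3)/2 = -3*I*√3/2 ≈ -2.5981*I)
c = -1276157/76362 (c = 938/(-52) - 3896/(-2937) = 938*(-1/52) - 3896*(-1/2937) = -469/26 + 3896/2937 = -1276157/76362 ≈ -16.712)
Q/c = (-3*I*√3/2)/(-1276157/76362) = -3*I*√3/2*(-76362/1276157) = 114543*I*√3/1276157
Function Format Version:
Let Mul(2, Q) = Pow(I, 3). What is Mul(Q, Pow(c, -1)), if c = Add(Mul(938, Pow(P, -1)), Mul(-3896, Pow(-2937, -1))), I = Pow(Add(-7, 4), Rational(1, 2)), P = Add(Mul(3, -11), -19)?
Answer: Mul(Rational(114543, 1276157), I, Pow(3, Rational(1, 2))) ≈ Mul(0.15546, I)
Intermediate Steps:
P = -52 (P = Add(-33, -19) = -52)
I = Mul(I, Pow(3, Rational(1, 2))) (I = Pow(-3, Rational(1, 2)) = Mul(I, Pow(3, Rational(1, 2))) ≈ Mul(1.7320, I))
Q = Mul(Rational(-3, 2), I, Pow(3, Rational(1, 2))) (Q = Mul(Rational(1, 2), Pow(Mul(I, Pow(3, Rational(1, 2))), 3)) = Mul(Rational(1, 2), Mul(-3, I, Pow(3, Rational(1, 2)))) = Mul(Rational(-3, 2), I, Pow(3, Rational(1, 2))) ≈ Mul(-2.5981, I))
c = Rational(-1276157, 76362) (c = Add(Mul(938, Pow(-52, -1)), Mul(-3896, Pow(-2937, -1))) = Add(Mul(938, Rational(-1, 52)), Mul(-3896, Rational(-1, 2937))) = Add(Rational(-469, 26), Rational(3896, 2937)) = Rational(-1276157, 76362) ≈ -16.712)
Mul(Q, Pow(c, -1)) = Mul(Mul(Rational(-3, 2), I, Pow(3, Rational(1, 2))), Pow(Rational(-1276157, 76362), -1)) = Mul(Mul(Rational(-3, 2), I, Pow(3, Rational(1, 2))), Rational(-76362, 1276157)) = Mul(Rational(114543, 1276157), I, Pow(3, Rational(1, 2)))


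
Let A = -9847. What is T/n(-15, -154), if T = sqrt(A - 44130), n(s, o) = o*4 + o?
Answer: -I*sqrt(53977)/770 ≈ -0.30173*I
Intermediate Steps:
n(s, o) = 5*o (n(s, o) = 4*o + o = 5*o)
T = I*sqrt(53977) (T = sqrt(-9847 - 44130) = sqrt(-53977) = I*sqrt(53977) ≈ 232.33*I)
T/n(-15, -154) = (I*sqrt(53977))/((5*(-154))) = (I*sqrt(53977))/(-770) = (I*sqrt(53977))*(-1/770) = -I*sqrt(53977)/770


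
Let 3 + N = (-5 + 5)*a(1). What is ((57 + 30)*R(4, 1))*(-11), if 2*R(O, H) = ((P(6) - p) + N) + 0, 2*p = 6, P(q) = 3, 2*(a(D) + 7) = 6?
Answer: 2871/2 ≈ 1435.5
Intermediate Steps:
a(D) = -4 (a(D) = -7 + (½)*6 = -7 + 3 = -4)
p = 3 (p = (½)*6 = 3)
N = -3 (N = -3 + (-5 + 5)*(-4) = -3 + 0*(-4) = -3 + 0 = -3)
R(O, H) = -3/2 (R(O, H) = (((3 - 1*3) - 3) + 0)/2 = (((3 - 3) - 3) + 0)/2 = ((0 - 3) + 0)/2 = (-3 + 0)/2 = (½)*(-3) = -3/2)
((57 + 30)*R(4, 1))*(-11) = ((57 + 30)*(-3/2))*(-11) = (87*(-3/2))*(-11) = -261/2*(-11) = 2871/2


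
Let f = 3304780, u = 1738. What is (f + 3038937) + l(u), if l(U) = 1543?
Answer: 6345260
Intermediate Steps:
(f + 3038937) + l(u) = (3304780 + 3038937) + 1543 = 6343717 + 1543 = 6345260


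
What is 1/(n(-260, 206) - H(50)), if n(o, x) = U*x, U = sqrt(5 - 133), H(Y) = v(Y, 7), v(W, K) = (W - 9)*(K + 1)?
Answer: -41/692424 - 103*I*sqrt(2)/346212 ≈ -5.9212e-5 - 0.00042074*I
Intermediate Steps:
v(W, K) = (1 + K)*(-9 + W) (v(W, K) = (-9 + W)*(1 + K) = (1 + K)*(-9 + W))
H(Y) = -72 + 8*Y (H(Y) = -9 + Y - 9*7 + 7*Y = -9 + Y - 63 + 7*Y = -72 + 8*Y)
U = 8*I*sqrt(2) (U = sqrt(-128) = 8*I*sqrt(2) ≈ 11.314*I)
n(o, x) = 8*I*x*sqrt(2) (n(o, x) = (8*I*sqrt(2))*x = 8*I*x*sqrt(2))
1/(n(-260, 206) - H(50)) = 1/(8*I*206*sqrt(2) - (-72 + 8*50)) = 1/(1648*I*sqrt(2) - (-72 + 400)) = 1/(1648*I*sqrt(2) - 1*328) = 1/(1648*I*sqrt(2) - 328) = 1/(-328 + 1648*I*sqrt(2))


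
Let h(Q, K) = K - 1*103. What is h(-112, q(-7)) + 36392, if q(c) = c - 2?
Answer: 36280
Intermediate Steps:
q(c) = -2 + c
h(Q, K) = -103 + K (h(Q, K) = K - 103 = -103 + K)
h(-112, q(-7)) + 36392 = (-103 + (-2 - 7)) + 36392 = (-103 - 9) + 36392 = -112 + 36392 = 36280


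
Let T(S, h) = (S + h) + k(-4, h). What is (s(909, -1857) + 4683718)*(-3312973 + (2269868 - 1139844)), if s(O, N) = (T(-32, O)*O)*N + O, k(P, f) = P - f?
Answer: -142880768277155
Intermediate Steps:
T(S, h) = -4 + S (T(S, h) = (S + h) + (-4 - h) = -4 + S)
s(O, N) = O - 36*N*O (s(O, N) = ((-4 - 32)*O)*N + O = (-36*O)*N + O = -36*N*O + O = O - 36*N*O)
(s(909, -1857) + 4683718)*(-3312973 + (2269868 - 1139844)) = (909*(1 - 36*(-1857)) + 4683718)*(-3312973 + (2269868 - 1139844)) = (909*(1 + 66852) + 4683718)*(-3312973 + 1130024) = (909*66853 + 4683718)*(-2182949) = (60769377 + 4683718)*(-2182949) = 65453095*(-2182949) = -142880768277155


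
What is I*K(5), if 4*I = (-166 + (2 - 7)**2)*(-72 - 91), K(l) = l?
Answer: 114915/4 ≈ 28729.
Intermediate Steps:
I = 22983/4 (I = ((-166 + (2 - 7)**2)*(-72 - 91))/4 = ((-166 + (-5)**2)*(-163))/4 = ((-166 + 25)*(-163))/4 = (-141*(-163))/4 = (1/4)*22983 = 22983/4 ≈ 5745.8)
I*K(5) = (22983/4)*5 = 114915/4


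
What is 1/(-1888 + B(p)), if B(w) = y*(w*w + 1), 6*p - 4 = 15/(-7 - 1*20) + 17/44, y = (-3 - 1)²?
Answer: -352836/658207703 ≈ -0.00053606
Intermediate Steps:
y = 16 (y = (-4)² = 16)
p = 1517/2376 (p = ⅔ + (15/(-7 - 1*20) + 17/44)/6 = ⅔ + (15/(-7 - 20) + 17*(1/44))/6 = ⅔ + (15/(-27) + 17/44)/6 = ⅔ + (15*(-1/27) + 17/44)/6 = ⅔ + (-5/9 + 17/44)/6 = ⅔ + (⅙)*(-67/396) = ⅔ - 67/2376 = 1517/2376 ≈ 0.63847)
B(w) = 16 + 16*w² (B(w) = 16*(w*w + 1) = 16*(w² + 1) = 16*(1 + w²) = 16 + 16*w²)
1/(-1888 + B(p)) = 1/(-1888 + (16 + 16*(1517/2376)²)) = 1/(-1888 + (16 + 16*(2301289/5645376))) = 1/(-1888 + (16 + 2301289/352836)) = 1/(-1888 + 7946665/352836) = 1/(-658207703/352836) = -352836/658207703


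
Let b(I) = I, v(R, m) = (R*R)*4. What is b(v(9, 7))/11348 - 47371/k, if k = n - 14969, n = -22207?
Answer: 137402783/105468312 ≈ 1.3028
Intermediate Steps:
v(R, m) = 4*R² (v(R, m) = R²*4 = 4*R²)
k = -37176 (k = -22207 - 14969 = -37176)
b(v(9, 7))/11348 - 47371/k = (4*9²)/11348 - 47371/(-37176) = (4*81)*(1/11348) - 47371*(-1/37176) = 324*(1/11348) + 47371/37176 = 81/2837 + 47371/37176 = 137402783/105468312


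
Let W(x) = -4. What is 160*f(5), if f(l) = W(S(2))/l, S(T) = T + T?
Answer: -128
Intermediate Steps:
S(T) = 2*T
f(l) = -4/l
160*f(5) = 160*(-4/5) = -128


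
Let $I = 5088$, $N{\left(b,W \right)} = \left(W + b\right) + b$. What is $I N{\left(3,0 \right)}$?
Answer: $30528$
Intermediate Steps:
$N{\left(b,W \right)} = W + 2 b$
$I N{\left(3,0 \right)} = 5088 \left(0 + 2 \cdot 3\right) = 5088 \left(0 + 6\right) = 5088 \cdot 6 = 30528$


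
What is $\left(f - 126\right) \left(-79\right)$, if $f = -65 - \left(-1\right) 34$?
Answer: $12403$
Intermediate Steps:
$f = -31$ ($f = -65 - -34 = -65 + 34 = -31$)
$\left(f - 126\right) \left(-79\right) = \left(-31 - 126\right) \left(-79\right) = \left(-157\right) \left(-79\right) = 12403$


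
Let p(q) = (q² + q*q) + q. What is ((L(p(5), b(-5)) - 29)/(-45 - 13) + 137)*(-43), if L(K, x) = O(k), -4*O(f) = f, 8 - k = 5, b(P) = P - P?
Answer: -1371829/232 ≈ -5913.1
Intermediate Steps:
b(P) = 0
k = 3 (k = 8 - 1*5 = 8 - 5 = 3)
p(q) = q + 2*q² (p(q) = (q² + q²) + q = 2*q² + q = q + 2*q²)
O(f) = -f/4
L(K, x) = -¾ (L(K, x) = -¼*3 = -¾)
((L(p(5), b(-5)) - 29)/(-45 - 13) + 137)*(-43) = ((-¾ - 29)/(-45 - 13) + 137)*(-43) = (-119/4/(-58) + 137)*(-43) = (-119/4*(-1/58) + 137)*(-43) = (119/232 + 137)*(-43) = (31903/232)*(-43) = -1371829/232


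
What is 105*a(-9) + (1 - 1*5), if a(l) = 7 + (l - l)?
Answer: 731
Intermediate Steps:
a(l) = 7 (a(l) = 7 + 0 = 7)
105*a(-9) + (1 - 1*5) = 105*7 + (1 - 1*5) = 735 + (1 - 5) = 735 - 4 = 731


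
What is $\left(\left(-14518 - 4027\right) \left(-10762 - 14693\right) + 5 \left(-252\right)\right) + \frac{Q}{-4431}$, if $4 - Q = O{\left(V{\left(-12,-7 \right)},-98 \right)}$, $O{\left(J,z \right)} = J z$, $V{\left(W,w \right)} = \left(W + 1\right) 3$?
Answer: $\frac{2091705462395}{4431} \approx 4.7206 \cdot 10^{8}$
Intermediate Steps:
$V{\left(W,w \right)} = 3 + 3 W$ ($V{\left(W,w \right)} = \left(1 + W\right) 3 = 3 + 3 W$)
$Q = -3230$ ($Q = 4 - \left(3 + 3 \left(-12\right)\right) \left(-98\right) = 4 - \left(3 - 36\right) \left(-98\right) = 4 - \left(-33\right) \left(-98\right) = 4 - 3234 = -3230$)
$\left(\left(-14518 - 4027\right) \left(-10762 - 14693\right) + 5 \left(-252\right)\right) + \frac{Q}{-4431} = \left(\left(-14518 - 4027\right) \left(-10762 - 14693\right) + 5 \left(-252\right)\right) - \frac{3230}{-4431} = \left(\left(-18545\right) \left(-25455\right) - 1260\right) - - \frac{3230}{4431} = \left(472062975 - 1260\right) + \frac{3230}{4431} = 472061715 + \frac{3230}{4431} = \frac{2091705462395}{4431}$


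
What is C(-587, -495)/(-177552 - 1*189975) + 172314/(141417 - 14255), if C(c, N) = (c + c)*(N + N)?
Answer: -14077543107/7789244729 ≈ -1.8073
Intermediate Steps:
C(c, N) = 4*N*c (C(c, N) = (2*c)*(2*N) = 4*N*c)
C(-587, -495)/(-177552 - 1*189975) + 172314/(141417 - 14255) = (4*(-495)*(-587))/(-177552 - 1*189975) + 172314/(141417 - 14255) = 1162260/(-177552 - 189975) + 172314/127162 = 1162260/(-367527) + 172314*(1/127162) = 1162260*(-1/367527) + 86157/63581 = -387420/122509 + 86157/63581 = -14077543107/7789244729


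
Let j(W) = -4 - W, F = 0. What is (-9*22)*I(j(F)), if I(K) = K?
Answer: 792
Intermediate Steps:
(-9*22)*I(j(F)) = (-9*22)*(-4 - 1*0) = -198*(-4 + 0) = -198*(-4) = 792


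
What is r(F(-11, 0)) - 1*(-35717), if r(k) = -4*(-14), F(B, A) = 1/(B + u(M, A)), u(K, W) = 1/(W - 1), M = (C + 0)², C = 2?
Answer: 35773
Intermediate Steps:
M = 4 (M = (2 + 0)² = 2² = 4)
u(K, W) = 1/(-1 + W)
F(B, A) = 1/(B + 1/(-1 + A))
r(k) = 56
r(F(-11, 0)) - 1*(-35717) = 56 - 1*(-35717) = 56 + 35717 = 35773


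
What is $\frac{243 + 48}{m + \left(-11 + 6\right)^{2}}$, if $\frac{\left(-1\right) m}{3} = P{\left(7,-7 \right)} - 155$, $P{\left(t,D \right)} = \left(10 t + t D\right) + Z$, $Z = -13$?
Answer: $\frac{291}{466} \approx 0.62446$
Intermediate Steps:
$P{\left(t,D \right)} = -13 + 10 t + D t$ ($P{\left(t,D \right)} = \left(10 t + t D\right) - 13 = \left(10 t + D t\right) - 13 = -13 + 10 t + D t$)
$m = 441$ ($m = - 3 \left(\left(-13 + 10 \cdot 7 - 49\right) - 155\right) = - 3 \left(\left(-13 + 70 - 49\right) - 155\right) = - 3 \left(8 - 155\right) = \left(-3\right) \left(-147\right) = 441$)
$\frac{243 + 48}{m + \left(-11 + 6\right)^{2}} = \frac{243 + 48}{441 + \left(-11 + 6\right)^{2}} = \frac{291}{441 + \left(-5\right)^{2}} = \frac{291}{441 + 25} = \frac{291}{466}$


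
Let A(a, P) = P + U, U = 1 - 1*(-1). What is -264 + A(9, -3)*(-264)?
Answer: 0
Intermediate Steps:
U = 2 (U = 1 + 1 = 2)
A(a, P) = 2 + P (A(a, P) = P + 2 = 2 + P)
-264 + A(9, -3)*(-264) = -264 + (2 - 3)*(-264) = -264 - 1*(-264) = -264 + 264 = 0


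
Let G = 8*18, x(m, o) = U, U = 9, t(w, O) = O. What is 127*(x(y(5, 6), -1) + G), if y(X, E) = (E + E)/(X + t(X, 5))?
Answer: 19431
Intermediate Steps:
y(X, E) = 2*E/(5 + X) (y(X, E) = (E + E)/(X + 5) = (2*E)/(5 + X) = 2*E/(5 + X))
x(m, o) = 9
G = 144
127*(x(y(5, 6), -1) + G) = 127*(9 + 144) = 127*153 = 19431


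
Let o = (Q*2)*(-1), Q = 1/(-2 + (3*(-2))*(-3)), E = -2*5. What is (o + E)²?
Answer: 6561/64 ≈ 102.52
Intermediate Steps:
E = -10
Q = 1/16 (Q = 1/(-2 - 6*(-3)) = 1/(-2 + 18) = 1/16 ≈ 0.062500)
o = -⅛ (o = ((1/16)*2)*(-1) = (⅛)*(-1) = -⅛ ≈ -0.12500)
(o + E)² = (-⅛ - 10)² = (-81/8)² = 6561/64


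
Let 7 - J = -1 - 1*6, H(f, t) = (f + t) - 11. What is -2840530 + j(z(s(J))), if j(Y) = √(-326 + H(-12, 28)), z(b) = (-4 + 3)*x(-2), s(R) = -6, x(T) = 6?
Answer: -2840530 + I*√321 ≈ -2.8405e+6 + 17.916*I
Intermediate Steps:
H(f, t) = -11 + f + t
J = 14 (J = 7 - (-1 - 1*6) = 7 - (-1 - 6) = 7 - 1*(-7) = 7 + 7 = 14)
z(b) = -6 (z(b) = (-4 + 3)*6 = -1*6 = -6)
j(Y) = I*√321 (j(Y) = √(-326 + (-11 - 12 + 28)) = √(-326 + 5) = √(-321) = I*√321)
-2840530 + j(z(s(J))) = -2840530 + I*√321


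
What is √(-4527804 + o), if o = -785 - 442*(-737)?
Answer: I*√4202835 ≈ 2050.1*I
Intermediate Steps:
o = 324969 (o = -785 + 325754 = 324969)
√(-4527804 + o) = √(-4527804 + 324969) = √(-4202835) = I*√4202835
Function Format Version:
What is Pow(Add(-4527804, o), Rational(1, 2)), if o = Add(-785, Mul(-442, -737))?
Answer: Mul(I, Pow(4202835, Rational(1, 2))) ≈ Mul(2050.1, I)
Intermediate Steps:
o = 324969 (o = Add(-785, 325754) = 324969)
Pow(Add(-4527804, o), Rational(1, 2)) = Pow(Add(-4527804, 324969), Rational(1, 2)) = Pow(-4202835, Rational(1, 2)) = Mul(I, Pow(4202835, Rational(1, 2)))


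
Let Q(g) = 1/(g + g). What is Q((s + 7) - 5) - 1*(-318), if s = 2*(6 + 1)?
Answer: 10177/32 ≈ 318.03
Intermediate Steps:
s = 14 (s = 2*7 = 14)
Q(g) = 1/(2*g)
Q((s + 7) - 5) - 1*(-318) = 1/(2*((14 + 7) - 5)) - 1*(-318) = 1/(2*(21 - 5)) + 318 = (½)/16 + 318 = (½)*(1/16) + 318 = 1/32 + 318 = 10177/32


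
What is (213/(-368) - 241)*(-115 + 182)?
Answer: -5956367/368 ≈ -16186.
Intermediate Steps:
(213/(-368) - 241)*(-115 + 182) = (213*(-1/368) - 241)*67 = (-213/368 - 241)*67 = -88901/368*67 = -5956367/368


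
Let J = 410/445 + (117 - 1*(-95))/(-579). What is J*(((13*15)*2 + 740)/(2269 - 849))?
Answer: 1616465/3658701 ≈ 0.44181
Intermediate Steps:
J = 28610/51531 (J = 410*(1/445) + (117 + 95)*(-1/579) = 82/89 + 212*(-1/579) = 82/89 - 212/579 = 28610/51531 ≈ 0.55520)
J*(((13*15)*2 + 740)/(2269 - 849)) = 28610*(((13*15)*2 + 740)/(2269 - 849))/51531 = 28610*((195*2 + 740)/1420)/51531 = 28610*((390 + 740)*(1/1420))/51531 = 28610*(1130*(1/1420))/51531 = (28610/51531)*(113/142) = 1616465/3658701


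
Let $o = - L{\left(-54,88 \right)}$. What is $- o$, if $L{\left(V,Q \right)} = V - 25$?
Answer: $-79$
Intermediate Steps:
$L{\left(V,Q \right)} = -25 + V$
$o = 79$ ($o = - (-25 - 54) = \left(-1\right) \left(-79\right) = 79$)
$- o = \left(-1\right) 79 = -79$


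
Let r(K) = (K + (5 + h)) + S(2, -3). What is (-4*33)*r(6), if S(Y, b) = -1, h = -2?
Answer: -1056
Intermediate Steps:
r(K) = 2 + K (r(K) = (K + (5 - 2)) - 1 = (K + 3) - 1 = (3 + K) - 1 = 2 + K)
(-4*33)*r(6) = (-4*33)*(2 + 6) = -132*8 = -1056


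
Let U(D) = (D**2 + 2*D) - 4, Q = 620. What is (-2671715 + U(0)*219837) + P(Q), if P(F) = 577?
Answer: -3550486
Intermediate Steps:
U(D) = -4 + D**2 + 2*D
(-2671715 + U(0)*219837) + P(Q) = (-2671715 + (-4 + 0**2 + 2*0)*219837) + 577 = (-2671715 + (-4 + 0 + 0)*219837) + 577 = (-2671715 - 4*219837) + 577 = (-2671715 - 879348) + 577 = -3551063 + 577 = -3550486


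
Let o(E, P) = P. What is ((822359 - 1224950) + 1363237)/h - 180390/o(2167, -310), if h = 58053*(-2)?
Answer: 1032328054/1799643 ≈ 573.63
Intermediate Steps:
h = -116106
((822359 - 1224950) + 1363237)/h - 180390/o(2167, -310) = ((822359 - 1224950) + 1363237)/(-116106) - 180390/(-310) = (-402591 + 1363237)*(-1/116106) - 180390*(-1/310) = 960646*(-1/116106) + 18039/31 = -480323/58053 + 18039/31 = 1032328054/1799643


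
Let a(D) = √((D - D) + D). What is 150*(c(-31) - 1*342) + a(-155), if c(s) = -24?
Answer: -54900 + I*√155 ≈ -54900.0 + 12.45*I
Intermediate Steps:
a(D) = √D (a(D) = √(0 + D) = √D)
150*(c(-31) - 1*342) + a(-155) = 150*(-24 - 1*342) + √(-155) = 150*(-24 - 342) + I*√155 = 150*(-366) + I*√155 = -54900 + I*√155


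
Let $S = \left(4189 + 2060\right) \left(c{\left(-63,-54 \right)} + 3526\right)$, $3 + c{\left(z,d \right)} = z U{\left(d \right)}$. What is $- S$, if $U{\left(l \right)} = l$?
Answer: $-43274325$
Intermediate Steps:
$c{\left(z,d \right)} = -3 + d z$ ($c{\left(z,d \right)} = -3 + z d = -3 + d z$)
$S = 43274325$ ($S = \left(4189 + 2060\right) \left(\left(-3 - -3402\right) + 3526\right) = 6249 \left(\left(-3 + 3402\right) + 3526\right) = 6249 \left(3399 + 3526\right) = 6249 \cdot 6925 = 43274325$)
$- S = \left(-1\right) 43274325 = -43274325$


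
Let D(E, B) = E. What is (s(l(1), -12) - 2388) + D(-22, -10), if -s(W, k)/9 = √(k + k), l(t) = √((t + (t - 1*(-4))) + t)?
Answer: -2410 - 18*I*√6 ≈ -2410.0 - 44.091*I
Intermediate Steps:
l(t) = √(4 + 3*t) (l(t) = √((t + (t + 4)) + t) = √((t + (4 + t)) + t) = √((4 + 2*t) + t) = √(4 + 3*t))
s(W, k) = -9*√2*√k (s(W, k) = -9*√(k + k) = -9*√2*√k)
(s(l(1), -12) - 2388) + D(-22, -10) = (-9*√2*√(-12) - 2388) - 22 = (-9*√2*2*I*√3 - 2388) - 22 = (-18*I*√6 - 2388) - 22 = (-2388 - 18*I*√6) - 22 = -2410 - 18*I*√6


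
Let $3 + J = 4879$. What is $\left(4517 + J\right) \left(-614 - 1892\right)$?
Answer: $-23538858$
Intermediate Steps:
$J = 4876$ ($J = -3 + 4879 = 4876$)
$\left(4517 + J\right) \left(-614 - 1892\right) = \left(4517 + 4876\right) \left(-614 - 1892\right) = 9393 \left(-2506\right) = -23538858$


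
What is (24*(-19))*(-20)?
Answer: 9120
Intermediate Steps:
(24*(-19))*(-20) = -456*(-20) = 9120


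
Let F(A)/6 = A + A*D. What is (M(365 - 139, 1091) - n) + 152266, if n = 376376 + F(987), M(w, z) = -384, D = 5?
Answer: -260026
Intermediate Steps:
F(A) = 36*A (F(A) = 6*(A + A*5) = 6*(A + 5*A) = 6*(6*A) = 36*A)
n = 411908 (n = 376376 + 36*987 = 376376 + 35532 = 411908)
(M(365 - 139, 1091) - n) + 152266 = (-384 - 1*411908) + 152266 = (-384 - 411908) + 152266 = -412292 + 152266 = -260026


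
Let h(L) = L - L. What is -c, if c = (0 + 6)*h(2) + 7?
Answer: -7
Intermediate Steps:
h(L) = 0
c = 7 (c = (0 + 6)*0 + 7 = 6*0 + 7 = 0 + 7 = 7)
-c = -1*7 = -7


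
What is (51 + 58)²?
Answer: 11881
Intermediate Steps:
(51 + 58)² = 109² = 11881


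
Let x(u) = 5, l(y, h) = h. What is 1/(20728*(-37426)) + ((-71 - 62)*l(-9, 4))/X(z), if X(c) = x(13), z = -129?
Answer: -412707580101/3878830640 ≈ -106.40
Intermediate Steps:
X(c) = 5
1/(20728*(-37426)) + ((-71 - 62)*l(-9, 4))/X(z) = 1/(20728*(-37426)) + ((-71 - 62)*4)/5 = (1/20728)*(-1/37426) - 133*4*(⅕) = -1/775766128 - 532*⅕ = -1/775766128 - 532/5 = -412707580101/3878830640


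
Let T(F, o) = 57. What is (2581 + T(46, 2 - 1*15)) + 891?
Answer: 3529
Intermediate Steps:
(2581 + T(46, 2 - 1*15)) + 891 = (2581 + 57) + 891 = 2638 + 891 = 3529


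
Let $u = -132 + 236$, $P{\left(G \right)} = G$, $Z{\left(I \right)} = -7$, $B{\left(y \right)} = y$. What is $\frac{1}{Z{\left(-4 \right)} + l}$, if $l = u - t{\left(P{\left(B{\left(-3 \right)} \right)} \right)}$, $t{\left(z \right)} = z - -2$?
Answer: $\frac{1}{98} \approx 0.010204$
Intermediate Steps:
$u = 104$
$t{\left(z \right)} = 2 + z$ ($t{\left(z \right)} = z + 2 = 2 + z$)
$l = 105$ ($l = 104 - \left(2 - 3\right) = 104 - -1 = 104 + 1 = 105$)
$\frac{1}{Z{\left(-4 \right)} + l} = \frac{1}{-7 + 105} = \frac{1}{98}$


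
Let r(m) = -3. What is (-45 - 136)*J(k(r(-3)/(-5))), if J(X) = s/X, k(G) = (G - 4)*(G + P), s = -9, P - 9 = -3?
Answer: -13575/187 ≈ -72.594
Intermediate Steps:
P = 6 (P = 9 - 3 = 6)
k(G) = (-4 + G)*(6 + G) (k(G) = (G - 4)*(G + 6) = (-4 + G)*(6 + G))
J(X) = -9/X
(-45 - 136)*J(k(r(-3)/(-5))) = (-45 - 136)*(-9/(-24 + (-3/(-5))² + 2*(-3/(-5)))) = -(-1629)/(-24 + (-3*(-⅕))² + 2*(-3*(-⅕))) = -(-1629)/(-24 + (⅗)² + 2*(⅗)) = -(-1629)/(-24 + 9/25 + 6/5) = -(-1629)/(-561/25) = -(-1629)*(-25)/561 = -181*75/187 = -13575/187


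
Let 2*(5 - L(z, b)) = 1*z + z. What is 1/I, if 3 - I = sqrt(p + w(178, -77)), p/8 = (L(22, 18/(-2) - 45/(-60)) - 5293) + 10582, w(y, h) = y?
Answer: -1/14115 - sqrt(4706)/14115 ≈ -0.0049309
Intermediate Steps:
L(z, b) = 5 - z (L(z, b) = 5 - (1*z + z)/2 = 5 - (z + z)/2 = 5 - z)
p = 42176 (p = 8*(((5 - 1*22) - 5293) + 10582) = 8*(((5 - 22) - 5293) + 10582) = 8*((-17 - 5293) + 10582) = 8*(-5310 + 10582) = 8*5272 = 42176)
I = 3 - 3*sqrt(4706) (I = 3 - sqrt(42176 + 178) = 3 - sqrt(42354) = 3 - 3*sqrt(4706) ≈ -202.80)
1/I = 1/(3 - 3*sqrt(4706))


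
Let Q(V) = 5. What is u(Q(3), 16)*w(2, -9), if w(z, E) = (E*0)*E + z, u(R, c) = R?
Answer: 10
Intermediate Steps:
w(z, E) = z (w(z, E) = 0*E + z = 0 + z = z)
u(Q(3), 16)*w(2, -9) = 5*2 = 10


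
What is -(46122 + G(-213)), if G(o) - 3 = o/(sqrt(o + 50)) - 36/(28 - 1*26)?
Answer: -46107 - 213*I*sqrt(163)/163 ≈ -46107.0 - 16.683*I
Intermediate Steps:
G(o) = -15 + o/sqrt(50 + o) (G(o) = 3 + (o/(sqrt(o + 50)) - 36/(28 - 1*26)) = 3 + (o/(sqrt(50 + o)) - 36/(28 - 26)) = 3 + (o/sqrt(50 + o) - 36/2) = 3 + (o/sqrt(50 + o) - 36*1/2) = 3 + (o/sqrt(50 + o) - 18) = 3 + (-18 + o/sqrt(50 + o)) = -15 + o/sqrt(50 + o))
-(46122 + G(-213)) = -(46122 + (-15 - 213/sqrt(50 - 213))) = -(46122 + (-15 - (-213)*I*sqrt(163)/163)) = -(46122 + (-15 + 213*I*sqrt(163)/163)) = -(46107 + 213*I*sqrt(163)/163) = -46107 - 213*I*sqrt(163)/163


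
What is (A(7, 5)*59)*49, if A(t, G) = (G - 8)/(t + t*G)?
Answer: -413/2 ≈ -206.50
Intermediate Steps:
A(t, G) = (-8 + G)/(t + G*t)
(A(7, 5)*59)*49 = (((-8 + 5)/(7*(1 + 5)))*59)*49 = (((⅐)*(-3)/6)*59)*49 = (((⅐)*(⅙)*(-3))*59)*49 = -1/14*59*49 = -59/14*49 = -413/2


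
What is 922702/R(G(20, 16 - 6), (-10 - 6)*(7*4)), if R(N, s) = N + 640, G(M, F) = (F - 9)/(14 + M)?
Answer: 31371868/21761 ≈ 1441.7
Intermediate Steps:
G(M, F) = (-9 + F)/(14 + M)
R(N, s) = 640 + N
922702/R(G(20, 16 - 6), (-10 - 6)*(7*4)) = 922702/(640 + (-9 + (16 - 6))/(14 + 20)) = 922702/(640 + (-9 + 10)/34) = 922702/(640 + (1/34)*1) = 922702/(640 + 1/34) = 922702/(21761/34) = 922702*(34/21761) = 31371868/21761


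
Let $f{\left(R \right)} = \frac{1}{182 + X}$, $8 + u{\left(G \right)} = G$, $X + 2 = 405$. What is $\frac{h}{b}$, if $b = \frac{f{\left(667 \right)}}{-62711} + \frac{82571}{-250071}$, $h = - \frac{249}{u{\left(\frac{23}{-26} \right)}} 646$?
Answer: $- \frac{96888660145798365}{1767030176891} \approx -54831.0$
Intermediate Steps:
$X = 403$ ($X = -2 + 405 = 403$)
$u{\left(G \right)} = -8 + G$
$f{\left(R \right)} = \frac{1}{585}$ ($f{\left(R \right)} = \frac{1}{182 + 403} = \frac{1}{585}$)
$h = \frac{1394068}{77}$ ($h = - \frac{249}{-8 + \frac{23}{-26}} \cdot 646 = - \frac{249}{-8 + 23 \left(- \frac{1}{26}\right)} 646 = - \frac{249}{-8 - \frac{23}{26}} \cdot 646 = - \frac{249}{- \frac{231}{26}} \cdot 646 = \left(-249\right) \left(- \frac{26}{231}\right) 646 = \frac{2158}{77} \cdot 646 = \frac{1394068}{77} \approx 18105.0$)
$b = - \frac{1009731529652}{3058029483795}$ ($b = \frac{1}{585 \left(-62711\right)} + \frac{82571}{-250071} = \frac{1}{585} \left(- \frac{1}{62711}\right) + 82571 \left(- \frac{1}{250071}\right) = - \frac{1}{36685935} - \frac{82571}{250071} = - \frac{1009731529652}{3058029483795} \approx -0.33019$)
$\frac{h}{b} = \frac{1394068}{77 \left(- \frac{1009731529652}{3058029483795}\right)} = \frac{1394068}{77} \left(- \frac{3058029483795}{1009731529652}\right) = - \frac{96888660145798365}{1767030176891}$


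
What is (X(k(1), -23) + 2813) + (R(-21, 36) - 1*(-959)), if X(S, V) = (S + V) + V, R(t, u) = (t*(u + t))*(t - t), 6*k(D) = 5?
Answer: 22361/6 ≈ 3726.8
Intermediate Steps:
k(D) = 5/6 (k(D) = (1/6)*5 = 5/6)
R(t, u) = 0 (R(t, u) = (t*(t + u))*0 = 0)
X(S, V) = S + 2*V
(X(k(1), -23) + 2813) + (R(-21, 36) - 1*(-959)) = ((5/6 + 2*(-23)) + 2813) + (0 - 1*(-959)) = ((5/6 - 46) + 2813) + (0 + 959) = (-271/6 + 2813) + 959 = 16607/6 + 959 = 22361/6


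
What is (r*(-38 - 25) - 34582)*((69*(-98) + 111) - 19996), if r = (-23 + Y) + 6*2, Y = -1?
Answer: 901361422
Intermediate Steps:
r = -12 (r = (-23 - 1) + 6*2 = -24 + 12 = -12)
(r*(-38 - 25) - 34582)*((69*(-98) + 111) - 19996) = (-12*(-38 - 25) - 34582)*((69*(-98) + 111) - 19996) = (-12*(-63) - 34582)*((-6762 + 111) - 19996) = (756 - 34582)*(-6651 - 19996) = -33826*(-26647) = 901361422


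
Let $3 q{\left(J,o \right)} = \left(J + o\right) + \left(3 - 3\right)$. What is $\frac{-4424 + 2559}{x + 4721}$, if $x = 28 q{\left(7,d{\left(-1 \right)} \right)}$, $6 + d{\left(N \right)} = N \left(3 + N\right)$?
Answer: $- \frac{1119}{2827} \approx -0.39583$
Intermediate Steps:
$d{\left(N \right)} = -6 + N \left(3 + N\right)$
$q{\left(J,o \right)} = \frac{J}{3} + \frac{o}{3}$ ($q{\left(J,o \right)} = \frac{\left(J + o\right) + \left(3 - 3\right)}{3} = \frac{\left(J + o\right) + 0}{3} = \frac{J + o}{3} = \frac{J}{3} + \frac{o}{3}$)
$x = - \frac{28}{3}$ ($x = 28 \left(\frac{1}{3} \cdot 7 + \frac{-6 + \left(-1\right)^{2} + 3 \left(-1\right)}{3}\right) = 28 \left(\frac{7}{3} + \frac{-6 + 1 - 3}{3}\right) = 28 \left(\frac{7}{3} + \frac{1}{3} \left(-8\right)\right) = 28 \left(\frac{7}{3} - \frac{8}{3}\right) = 28 \left(- \frac{1}{3}\right) = - \frac{28}{3} \approx -9.3333$)
$\frac{-4424 + 2559}{x + 4721} = \frac{-4424 + 2559}{- \frac{28}{3} + 4721} = - \frac{1865}{\frac{14135}{3}} = \left(-1865\right) \frac{3}{14135} = - \frac{1119}{2827}$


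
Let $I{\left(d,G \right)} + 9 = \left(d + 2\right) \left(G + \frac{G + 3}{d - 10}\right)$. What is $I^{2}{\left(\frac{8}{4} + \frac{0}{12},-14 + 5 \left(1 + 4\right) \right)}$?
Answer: $784$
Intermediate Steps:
$I{\left(d,G \right)} = -9 + \left(2 + d\right) \left(G + \frac{3 + G}{-10 + d}\right)$ ($I{\left(d,G \right)} = -9 + \left(d + 2\right) \left(G + \frac{G + 3}{d - 10}\right) = -9 + \left(2 + d\right) \left(G + \frac{3 + G}{-10 + d}\right)$)
$I^{2}{\left(\frac{8}{4} + \frac{0}{12},-14 + 5 \left(1 + 4\right) \right)} = \left(\frac{96 - 18 \left(-14 + 5 \left(1 + 4\right)\right) - 6 \left(\frac{8}{4} + \frac{0}{12}\right) + \left(-14 + 5 \left(1 + 4\right)\right) \left(\frac{8}{4} + \frac{0}{12}\right)^{2} - 7 \left(-14 + 5 \left(1 + 4\right)\right) \left(\frac{8}{4} + \frac{0}{12}\right)}{-10 + \left(\frac{8}{4} + \frac{0}{12}\right)}\right)^{2} = \left(\frac{96 - 18 \left(-14 + 5 \cdot 5\right) - 6 \left(8 \cdot \frac{1}{4} + 0 \cdot \frac{1}{12}\right) + \left(-14 + 5 \cdot 5\right) \left(8 \cdot \frac{1}{4} + 0 \cdot \frac{1}{12}\right)^{2} - 7 \left(-14 + 5 \cdot 5\right) \left(8 \cdot \frac{1}{4} + 0 \cdot \frac{1}{12}\right)}{-10 + \left(8 \cdot \frac{1}{4} + 0 \cdot \frac{1}{12}\right)}\right)^{2} = \left(\frac{96 - 18 \left(-14 + 25\right) - 6 \left(2 + 0\right) + \left(-14 + 25\right) \left(2 + 0\right)^{2} - 7 \left(-14 + 25\right) \left(2 + 0\right)}{-10 + \left(2 + 0\right)}\right)^{2} = \left(\frac{96 - 198 - 12 + 11 \cdot 2^{2} - 77 \cdot 2}{-10 + 2}\right)^{2} = \left(\frac{96 - 198 - 12 + 11 \cdot 4 - 154}{-8}\right)^{2} = \left(- \frac{96 - 198 - 12 + 44 - 154}{8}\right)^{2} = \left(\left(- \frac{1}{8}\right) \left(-224\right)\right)^{2} = 28^{2} = 784$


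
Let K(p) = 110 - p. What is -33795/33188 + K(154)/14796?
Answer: -125372773/122762412 ≈ -1.0213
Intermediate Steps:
-33795/33188 + K(154)/14796 = -33795/33188 + (110 - 1*154)/14796 = -33795*1/33188 + (110 - 154)*(1/14796) = -33795/33188 - 44*1/14796 = -33795/33188 - 11/3699 = -125372773/122762412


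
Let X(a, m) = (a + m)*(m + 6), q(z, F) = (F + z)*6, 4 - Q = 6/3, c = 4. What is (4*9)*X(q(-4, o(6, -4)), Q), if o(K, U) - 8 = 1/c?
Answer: 7920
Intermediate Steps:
Q = 2 (Q = 4 - 6/3 = 4 - 1*2 = 4 - 2 = 2)
o(K, U) = 33/4 (o(K, U) = 8 + 1/4 = 8 + ¼ = 33/4)
q(z, F) = 6*F + 6*z
X(a, m) = (6 + m)*(a + m) (X(a, m) = (a + m)*(6 + m) = (6 + m)*(a + m))
(4*9)*X(q(-4, o(6, -4)), Q) = (4*9)*(2² + 6*(6*(33/4) + 6*(-4)) + 6*2 + (6*(33/4) + 6*(-4))*2) = 36*(4 + 6*(99/2 - 24) + 12 + (99/2 - 24)*2) = 36*(4 + 6*(51/2) + 12 + (51/2)*2) = 36*(4 + 153 + 12 + 51) = 36*220 = 7920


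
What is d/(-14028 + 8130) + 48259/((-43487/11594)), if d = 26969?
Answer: -3301191362611/256486326 ≈ -12871.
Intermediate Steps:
d/(-14028 + 8130) + 48259/((-43487/11594)) = 26969/(-14028 + 8130) + 48259/((-43487/11594)) = 26969/(-5898) + 48259/((-43487*1/11594)) = 26969*(-1/5898) + 48259/(-43487/11594) = -26969/5898 + 48259*(-11594/43487) = -26969/5898 - 559514846/43487 = -3301191362611/256486326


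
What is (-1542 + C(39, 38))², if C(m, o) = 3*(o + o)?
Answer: 1726596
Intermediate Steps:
C(m, o) = 6*o (C(m, o) = 3*(2*o) = 6*o)
(-1542 + C(39, 38))² = (-1542 + 6*38)² = (-1542 + 228)² = (-1314)² = 1726596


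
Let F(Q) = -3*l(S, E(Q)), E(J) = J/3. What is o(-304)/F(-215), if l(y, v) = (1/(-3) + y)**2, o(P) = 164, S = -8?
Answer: -492/625 ≈ -0.78720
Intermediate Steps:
E(J) = J/3 (E(J) = J*(1/3) = J/3)
l(y, v) = (-1/3 + y)**2 (l(y, v) = (1*(-1/3) + y)**2 = (-1/3 + y)**2)
F(Q) = -625/3 (F(Q) = -(-1 + 3*(-8))**2/3 = -(-1 - 24)**2/3 = -(-25)**2/3 = -625/3)
o(-304)/F(-215) = 164/(-625/3) = 164*(-3/625) = -492/625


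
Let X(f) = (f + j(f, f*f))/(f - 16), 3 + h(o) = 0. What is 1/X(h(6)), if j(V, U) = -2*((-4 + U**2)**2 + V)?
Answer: 19/11855 ≈ 0.0016027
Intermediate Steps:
h(o) = -3 (h(o) = -3 + 0 = -3)
j(V, U) = -2*V - 2*(-4 + U**2)**2 (j(V, U) = -2*(V + (-4 + U**2)**2) = -2*V - 2*(-4 + U**2)**2)
X(f) = (-f - 2*(-4 + f**4)**2)/(-16 + f) (X(f) = (f + (-2*f - 2*(-4 + (f*f)**2)**2))/(f - 16) = (f + (-2*f - 2*(-4 + (f**2)**2)**2))/(-16 + f) = (f + (-2*f - 2*(-4 + f**4)**2))/(-16 + f) = (-f - 2*(-4 + f**4)**2)/(-16 + f))
1/X(h(6)) = 1/((-1*(-3) - 2*(-4 + (-3)**4)**2)/(-16 - 3)) = 1/((3 - 2*(-4 + 81)**2)/(-19)) = 1/(-(3 - 2*77**2)/19) = 1/(-(3 - 2*5929)/19) = 1/(-(3 - 11858)/19) = 1/(-1/19*(-11855)) = 1/(11855/19) = 19/11855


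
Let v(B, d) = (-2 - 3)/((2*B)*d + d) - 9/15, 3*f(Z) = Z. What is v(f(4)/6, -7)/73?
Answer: -48/33215 ≈ -0.0014451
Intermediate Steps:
f(Z) = Z/3
v(B, d) = -⅗ - 5/(d + 2*B*d) (v(B, d) = -5/(2*B*d + d) - 9*1/15 = -5/(d + 2*B*d) - ⅗ = -⅗ - 5/(d + 2*B*d))
v(f(4)/6, -7)/73 = ((⅕)*(-25 - 3*(-7) - 6*((⅓)*4)/6*(-7))/(-7*(1 + 2*(((⅓)*4)/6))))/73 = ((⅕)*(-⅐)*(-25 + 21 - 6*(4/3)*(⅙)*(-7))/(1 + 2*((4/3)*(⅙))))*(1/73) = ((⅕)*(-⅐)*(-25 + 21 - 6*2/9*(-7))/(1 + 2*(2/9)))*(1/73) = ((⅕)*(-⅐)*(-25 + 21 + 28/3)/(1 + 4/9))*(1/73) = ((⅕)*(-⅐)*(16/3)/(13/9))*(1/73) = ((⅕)*(-⅐)*(9/13)*(16/3))*(1/73) = -48/455*1/73 = -48/33215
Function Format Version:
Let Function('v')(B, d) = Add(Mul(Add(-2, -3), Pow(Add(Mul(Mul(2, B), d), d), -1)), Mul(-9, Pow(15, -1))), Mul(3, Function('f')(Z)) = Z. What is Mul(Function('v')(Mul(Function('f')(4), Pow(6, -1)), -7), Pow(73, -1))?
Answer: Rational(-48, 33215) ≈ -0.0014451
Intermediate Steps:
Function('f')(Z) = Mul(Rational(1, 3), Z)
Function('v')(B, d) = Add(Rational(-3, 5), Mul(-5, Pow(Add(d, Mul(2, B, d)), -1))) (Function('v')(B, d) = Add(Mul(-5, Pow(Add(Mul(2, B, d), d), -1)), Mul(-9, Rational(1, 15))) = Add(Mul(-5, Pow(Add(d, Mul(2, B, d)), -1)), Rational(-3, 5)) = Add(Rational(-3, 5), Mul(-5, Pow(Add(d, Mul(2, B, d)), -1))))
Mul(Function('v')(Mul(Function('f')(4), Pow(6, -1)), -7), Pow(73, -1)) = Mul(Mul(Rational(1, 5), Pow(-7, -1), Pow(Add(1, Mul(2, Mul(Mul(Rational(1, 3), 4), Pow(6, -1)))), -1), Add(-25, Mul(-3, -7), Mul(-6, Mul(Mul(Rational(1, 3), 4), Pow(6, -1)), -7))), Pow(73, -1)) = Mul(Mul(Rational(1, 5), Rational(-1, 7), Pow(Add(1, Mul(2, Mul(Rational(4, 3), Rational(1, 6)))), -1), Add(-25, 21, Mul(-6, Mul(Rational(4, 3), Rational(1, 6)), -7))), Rational(1, 73)) = Mul(Mul(Rational(1, 5), Rational(-1, 7), Pow(Add(1, Mul(2, Rational(2, 9))), -1), Add(-25, 21, Mul(-6, Rational(2, 9), -7))), Rational(1, 73)) = Mul(Mul(Rational(1, 5), Rational(-1, 7), Pow(Add(1, Rational(4, 9)), -1), Add(-25, 21, Rational(28, 3))), Rational(1, 73)) = Mul(Mul(Rational(1, 5), Rational(-1, 7), Pow(Rational(13, 9), -1), Rational(16, 3)), Rational(1, 73)) = Mul(Mul(Rational(1, 5), Rational(-1, 7), Rational(9, 13), Rational(16, 3)), Rational(1, 73)) = Mul(Rational(-48, 455), Rational(1, 73)) = Rational(-48, 33215)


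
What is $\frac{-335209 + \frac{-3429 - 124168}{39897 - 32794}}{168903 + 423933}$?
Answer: $- \frac{198426427}{350909509} \approx -0.56546$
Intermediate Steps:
$\frac{-335209 + \frac{-3429 - 124168}{39897 - 32794}}{168903 + 423933} = \frac{-335209 - \frac{127597}{7103}}{592836} = \left(-335209 - \frac{127597}{7103}\right) \frac{1}{592836} = \left(- \frac{2381117124}{7103}\right) \frac{1}{592836} = - \frac{198426427}{350909509}$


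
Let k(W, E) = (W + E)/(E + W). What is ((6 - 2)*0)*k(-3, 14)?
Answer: 0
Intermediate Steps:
k(W, E) = 1 (k(W, E) = (E + W)/(E + W) = 1)
((6 - 2)*0)*k(-3, 14) = ((6 - 2)*0)*1 = (4*0)*1 = 0*1 = 0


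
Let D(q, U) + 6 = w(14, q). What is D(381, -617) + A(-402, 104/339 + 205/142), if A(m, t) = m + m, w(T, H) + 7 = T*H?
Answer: 4517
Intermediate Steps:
w(T, H) = -7 + H*T (w(T, H) = -7 + T*H = -7 + H*T)
D(q, U) = -13 + 14*q (D(q, U) = -6 + (-7 + q*14) = -6 + (-7 + 14*q) = -13 + 14*q)
A(m, t) = 2*m
D(381, -617) + A(-402, 104/339 + 205/142) = (-13 + 14*381) + 2*(-402) = (-13 + 5334) - 804 = 5321 - 804 = 4517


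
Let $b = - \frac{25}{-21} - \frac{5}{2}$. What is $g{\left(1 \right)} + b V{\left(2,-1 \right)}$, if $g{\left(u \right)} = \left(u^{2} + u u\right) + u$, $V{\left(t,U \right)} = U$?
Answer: $\frac{181}{42} \approx 4.3095$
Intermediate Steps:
$b = - \frac{55}{42}$ ($b = \left(-25\right) \left(- \frac{1}{21}\right) - \frac{5}{2} = \frac{25}{21} - \frac{5}{2} = - \frac{55}{42} \approx -1.3095$)
$g{\left(u \right)} = u + 2 u^{2}$ ($g{\left(u \right)} = \left(u^{2} + u^{2}\right) + u = 2 u^{2} + u = u + 2 u^{2}$)
$g{\left(1 \right)} + b V{\left(2,-1 \right)} = 1 \left(1 + 2 \cdot 1\right) - - \frac{55}{42} = 1 \left(1 + 2\right) + \frac{55}{42} = 1 \cdot 3 + \frac{55}{42} = 3 + \frac{55}{42} = \frac{181}{42}$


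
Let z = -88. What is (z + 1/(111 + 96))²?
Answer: 331786225/42849 ≈ 7743.1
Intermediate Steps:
(z + 1/(111 + 96))² = (-88 + 1/(111 + 96))² = (-88 + 1/207)² = (-18215/207)² = 331786225/42849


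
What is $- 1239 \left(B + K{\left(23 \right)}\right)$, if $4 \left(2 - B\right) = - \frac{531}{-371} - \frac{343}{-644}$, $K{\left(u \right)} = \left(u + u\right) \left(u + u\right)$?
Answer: $- \frac{51170571321}{19504} \approx -2.6236 \cdot 10^{6}$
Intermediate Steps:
$K{\left(u \right)} = 4 u^{2}$ ($K{\left(u \right)} = 2 u 2 u = 4 u^{2}$)
$B = \frac{206025}{136528}$ ($B = 2 - \frac{- \frac{531}{-371} - \frac{343}{-644}}{4} = 2 - \frac{\left(-531\right) \left(- \frac{1}{371}\right) - - \frac{49}{92}}{4} = 2 - \frac{\frac{531}{371} + \frac{49}{92}}{4} = 2 - \frac{67031}{136528} = \frac{206025}{136528} \approx 1.509$)
$- 1239 \left(B + K{\left(23 \right)}\right) = - 1239 \left(\frac{206025}{136528} + 4 \cdot 23^{2}\right) = - 1239 \left(\frac{206025}{136528} + 4 \cdot 529\right) = - 1239 \left(\frac{206025}{136528} + 2116\right) = \left(-1239\right) \frac{289099273}{136528} = - \frac{51170571321}{19504}$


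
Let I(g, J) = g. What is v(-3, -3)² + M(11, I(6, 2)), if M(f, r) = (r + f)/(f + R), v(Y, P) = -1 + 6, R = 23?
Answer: 51/2 ≈ 25.500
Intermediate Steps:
v(Y, P) = 5
M(f, r) = (f + r)/(23 + f) (M(f, r) = (r + f)/(f + 23) = (f + r)/(23 + f))
v(-3, -3)² + M(11, I(6, 2)) = 5² + (11 + 6)/(23 + 11) = 25 + 17/34 = 25 + (1/34)*17 = 25 + ½ = 51/2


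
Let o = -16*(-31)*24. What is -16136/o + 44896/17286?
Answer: 5323231/4286928 ≈ 1.2417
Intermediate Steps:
o = 11904 (o = 496*24 = 11904)
-16136/o + 44896/17286 = -16136/11904 + 44896/17286 = -16136*1/11904 + 44896*(1/17286) = -2017/1488 + 22448/8643 = 5323231/4286928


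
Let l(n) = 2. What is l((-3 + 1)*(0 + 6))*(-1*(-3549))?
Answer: 7098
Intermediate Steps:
l((-3 + 1)*(0 + 6))*(-1*(-3549)) = 2*(-1*(-3549)) = 2*3549 = 7098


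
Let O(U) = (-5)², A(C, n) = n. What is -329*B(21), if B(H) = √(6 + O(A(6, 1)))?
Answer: -329*√31 ≈ -1831.8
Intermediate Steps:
O(U) = 25
B(H) = √31 (B(H) = √(6 + 25) = √31)
-329*B(21) = -329*√31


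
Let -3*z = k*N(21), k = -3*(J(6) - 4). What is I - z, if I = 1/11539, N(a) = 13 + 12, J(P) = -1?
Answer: 1442376/11539 ≈ 125.00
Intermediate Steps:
N(a) = 25
k = 15 (k = -3*(-1 - 4) = -3*(-5) = 15)
I = 1/11539 ≈ 8.6663e-5
z = -125 (z = -5*25 = -1/3*375 = -125)
I - z = 1/11539 - 1*(-125) = 1/11539 + 125 = 1442376/11539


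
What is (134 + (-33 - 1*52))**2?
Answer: 2401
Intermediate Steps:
(134 + (-33 - 1*52))**2 = (134 + (-33 - 52))**2 = (134 - 85)**2 = 49**2 = 2401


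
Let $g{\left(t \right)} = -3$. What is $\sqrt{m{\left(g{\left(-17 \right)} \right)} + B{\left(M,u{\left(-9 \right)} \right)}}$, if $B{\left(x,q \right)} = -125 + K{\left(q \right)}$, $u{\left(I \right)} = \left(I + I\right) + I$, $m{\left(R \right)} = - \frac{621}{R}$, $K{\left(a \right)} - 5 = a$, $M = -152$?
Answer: $2 \sqrt{15} \approx 7.746$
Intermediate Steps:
$K{\left(a \right)} = 5 + a$
$u{\left(I \right)} = 3 I$ ($u{\left(I \right)} = 2 I + I = 3 I$)
$B{\left(x,q \right)} = -120 + q$ ($B{\left(x,q \right)} = -125 + \left(5 + q\right) = -120 + q$)
$\sqrt{m{\left(g{\left(-17 \right)} \right)} + B{\left(M,u{\left(-9 \right)} \right)}} = \sqrt{- \frac{621}{-3} + \left(-120 + 3 \left(-9\right)\right)} = \sqrt{\left(-621\right) \left(- \frac{1}{3}\right) - 147} = \sqrt{207 - 147} = \sqrt{60} = 2 \sqrt{15}$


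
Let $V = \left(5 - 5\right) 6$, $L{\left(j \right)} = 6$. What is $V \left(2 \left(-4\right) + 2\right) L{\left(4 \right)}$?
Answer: $0$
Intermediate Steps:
$V = 0$ ($V = 0 \cdot 6 = 0$)
$V \left(2 \left(-4\right) + 2\right) L{\left(4 \right)} = 0 \left(2 \left(-4\right) + 2\right) 6 = 0 \left(-8 + 2\right) 6 = 0 \left(-6\right) 6 = 0 \cdot 6 = 0$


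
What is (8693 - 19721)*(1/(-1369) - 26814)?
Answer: 404819871276/1369 ≈ 2.9570e+8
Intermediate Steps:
(8693 - 19721)*(1/(-1369) - 26814) = -11028*(-1/1369 - 26814) = -11028*(-36708367/1369) = 404819871276/1369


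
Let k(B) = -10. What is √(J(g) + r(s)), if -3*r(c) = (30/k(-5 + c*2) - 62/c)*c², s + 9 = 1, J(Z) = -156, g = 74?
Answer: 2*I*√579/3 ≈ 16.042*I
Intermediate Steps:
s = -8 (s = -9 + 1 = -8)
r(c) = -c²*(-3 - 62/c)/3 (r(c) = -(30/(-10) - 62/c)*c²/3 = -(30*(-⅒) - 62/c)*c²/3 = -(-3 - 62/c)*c²/3 = -c²*(-3 - 62/c)/3)
√(J(g) + r(s)) = √(-156 + (⅓)*(-8)*(62 + 3*(-8))) = √(-156 + (⅓)*(-8)*(62 - 24)) = √(-156 + (⅓)*(-8)*38) = √(-156 - 304/3) = √(-772/3) = 2*I*√579/3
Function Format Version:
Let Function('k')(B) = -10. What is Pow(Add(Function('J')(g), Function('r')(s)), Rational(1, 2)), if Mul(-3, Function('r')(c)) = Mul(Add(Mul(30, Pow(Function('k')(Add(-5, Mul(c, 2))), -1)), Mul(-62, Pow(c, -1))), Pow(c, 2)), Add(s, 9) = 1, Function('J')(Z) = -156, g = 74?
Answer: Mul(Rational(2, 3), I, Pow(579, Rational(1, 2))) ≈ Mul(16.042, I)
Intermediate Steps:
s = -8 (s = Add(-9, 1) = -8)
Function('r')(c) = Mul(Rational(-1, 3), Pow(c, 2), Add(-3, Mul(-62, Pow(c, -1)))) (Function('r')(c) = Mul(Rational(-1, 3), Mul(Add(Mul(30, Pow(-10, -1)), Mul(-62, Pow(c, -1))), Pow(c, 2))) = Mul(Rational(-1, 3), Mul(Add(Mul(30, Rational(-1, 10)), Mul(-62, Pow(c, -1))), Pow(c, 2))) = Mul(Rational(-1, 3), Mul(Add(-3, Mul(-62, Pow(c, -1))), Pow(c, 2))) = Mul(Rational(-1, 3), Mul(Pow(c, 2), Add(-3, Mul(-62, Pow(c, -1))))) = Mul(Rational(-1, 3), Pow(c, 2), Add(-3, Mul(-62, Pow(c, -1)))))
Pow(Add(Function('J')(g), Function('r')(s)), Rational(1, 2)) = Pow(Add(-156, Mul(Rational(1, 3), -8, Add(62, Mul(3, -8)))), Rational(1, 2)) = Pow(Add(-156, Mul(Rational(1, 3), -8, Add(62, -24))), Rational(1, 2)) = Pow(Add(-156, Mul(Rational(1, 3), -8, 38)), Rational(1, 2)) = Pow(Add(-156, Rational(-304, 3)), Rational(1, 2)) = Pow(Rational(-772, 3), Rational(1, 2)) = Mul(Rational(2, 3), I, Pow(579, Rational(1, 2)))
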